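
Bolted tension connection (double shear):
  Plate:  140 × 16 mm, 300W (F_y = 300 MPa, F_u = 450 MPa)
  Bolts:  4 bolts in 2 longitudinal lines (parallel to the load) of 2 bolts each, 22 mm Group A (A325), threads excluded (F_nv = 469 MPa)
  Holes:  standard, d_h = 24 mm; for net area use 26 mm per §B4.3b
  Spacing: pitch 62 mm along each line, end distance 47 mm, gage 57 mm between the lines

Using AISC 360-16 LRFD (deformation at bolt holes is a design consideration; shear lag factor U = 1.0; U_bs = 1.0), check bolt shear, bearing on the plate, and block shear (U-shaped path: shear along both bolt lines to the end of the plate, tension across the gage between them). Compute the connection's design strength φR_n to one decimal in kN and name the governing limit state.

621.0 kN (block shear governs)

Bolt shear: A_b = π(22)²/4 = 380.13 mm². φR_n = 0.75 × 469 × 380.13 × 4 × 2 = 1069.7 kN.
Bearing (16 mm plate, F_u = 450 MPa): end bolts L_c = 47 − 24/2 = 35, R_n = min(1.2×35×16×450, 2.4×22×16×450) = 302.4 kN/bolt; interior L_c = 62 − 24 = 38, R_n = 328.32 kN/bolt. φR_n = 0.75 × (2×302.4 + 2×328.32) = 946.1 kN.
Block shear: shear path 2×[47+1×62] = 2×109 mm, A_gv = 3488, A_nv = 2×(109 − 1.5×26)×16 = 2240 mm²; tension across gage: (57 − 1×26)×16 = 496 mm². R_n = min(0.6×450×2240, 0.6×300×3488) + 1.0×450×496 = min(604.8, 627.84) + 223.2 = 828 kN. φR_n = 0.75 × 828 = 621.0 kN.
Governing: min(1069.7, 946.1, 621.0) = 621.0 kN → block shear.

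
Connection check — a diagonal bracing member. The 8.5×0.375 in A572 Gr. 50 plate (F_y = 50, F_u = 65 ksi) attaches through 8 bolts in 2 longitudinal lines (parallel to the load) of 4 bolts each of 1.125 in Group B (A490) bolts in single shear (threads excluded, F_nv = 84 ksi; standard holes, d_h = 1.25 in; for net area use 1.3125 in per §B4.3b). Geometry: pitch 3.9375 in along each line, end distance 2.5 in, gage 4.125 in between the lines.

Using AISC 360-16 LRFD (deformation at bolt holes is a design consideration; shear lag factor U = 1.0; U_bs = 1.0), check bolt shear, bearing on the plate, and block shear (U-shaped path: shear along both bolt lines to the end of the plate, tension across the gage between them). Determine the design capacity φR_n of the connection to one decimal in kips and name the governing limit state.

264.6 kips (block shear governs)

Bolt shear: A_b = π(1.125)²/4 = 0.99402 in². φR_n = 0.75 × 84 × 0.99402 × 8 × 1 = 501.0 kips.
Bearing (0.375 in plate, F_u = 65 ksi): end bolts L_c = 2.5 − 1.25/2 = 1.875, R_n = min(1.2×1.875×0.375×65, 2.4×1.125×0.375×65) = 54.844 kips/bolt; interior L_c = 3.9375 − 1.25 = 2.6875, R_n = 65.813 kips/bolt. φR_n = 0.75 × (2×54.844 + 6×65.813) = 378.4 kips.
Block shear: shear path 2×[2.5+3×3.9375] = 2×14.3125 in, A_gv = 10.734, A_nv = 2×(14.3125 − 3.5×1.3125)×0.375 = 7.2891 in²; tension across gage: (4.125 − 1×1.3125)×0.375 = 1.0547 in². R_n = min(0.6×65×7.2891, 0.6×50×10.734) + 1.0×65×1.0547 = min(284.27, 322.02) + 68.556 = 352.83 kips. φR_n = 0.75 × 352.83 = 264.6 kips.
Governing: min(501.0, 378.4, 264.6) = 264.6 kips → block shear.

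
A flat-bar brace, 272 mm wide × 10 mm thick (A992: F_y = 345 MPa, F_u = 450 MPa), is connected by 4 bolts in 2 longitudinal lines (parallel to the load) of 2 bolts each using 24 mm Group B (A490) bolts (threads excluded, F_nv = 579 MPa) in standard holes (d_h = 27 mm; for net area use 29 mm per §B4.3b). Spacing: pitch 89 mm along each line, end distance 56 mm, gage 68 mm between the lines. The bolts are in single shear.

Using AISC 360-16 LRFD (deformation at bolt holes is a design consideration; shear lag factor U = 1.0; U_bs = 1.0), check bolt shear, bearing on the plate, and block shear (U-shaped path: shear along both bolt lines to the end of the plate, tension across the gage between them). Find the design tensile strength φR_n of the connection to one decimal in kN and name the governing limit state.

542.7 kN (block shear governs)

Bolt shear: A_b = π(24)²/4 = 452.39 mm². φR_n = 0.75 × 579 × 452.39 × 4 × 1 = 785.8 kN.
Bearing (10 mm plate, F_u = 450 MPa): end bolts L_c = 56 − 27/2 = 42.5, R_n = min(1.2×42.5×10×450, 2.4×24×10×450) = 229.5 kN/bolt; interior L_c = 89 − 27 = 62, R_n = 259.2 kN/bolt. φR_n = 0.75 × (2×229.5 + 2×259.2) = 733.1 kN.
Block shear: shear path 2×[56+1×89] = 2×145 mm, A_gv = 2900, A_nv = 2×(145 − 1.5×29)×10 = 2030 mm²; tension across gage: (68 − 1×29)×10 = 390 mm². R_n = min(0.6×450×2030, 0.6×345×2900) + 1.0×450×390 = min(548.1, 600.3) + 175.5 = 723.6 kN. φR_n = 0.75 × 723.6 = 542.7 kN.
Governing: min(785.8, 733.1, 542.7) = 542.7 kN → block shear.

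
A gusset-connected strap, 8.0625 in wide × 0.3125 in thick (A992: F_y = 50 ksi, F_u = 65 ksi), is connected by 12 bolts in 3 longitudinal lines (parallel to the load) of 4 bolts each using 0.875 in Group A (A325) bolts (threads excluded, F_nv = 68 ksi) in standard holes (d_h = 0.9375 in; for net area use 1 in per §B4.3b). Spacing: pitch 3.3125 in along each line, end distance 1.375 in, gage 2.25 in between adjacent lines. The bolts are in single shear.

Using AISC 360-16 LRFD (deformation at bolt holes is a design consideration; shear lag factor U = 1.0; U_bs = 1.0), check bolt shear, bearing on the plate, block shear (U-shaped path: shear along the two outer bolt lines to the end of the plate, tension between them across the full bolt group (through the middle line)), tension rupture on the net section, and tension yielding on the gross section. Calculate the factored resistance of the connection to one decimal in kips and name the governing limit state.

Bolt shear: A_b = π(0.875)²/4 = 0.60132 in². φR_n = 0.75 × 68 × 0.60132 × 12 × 1 = 368.0 kips.
Bearing (0.3125 in plate, F_u = 65 ksi): end bolts L_c = 1.375 − 0.9375/2 = 0.90625, R_n = min(1.2×0.90625×0.3125×65, 2.4×0.875×0.3125×65) = 22.09 kips/bolt; interior L_c = 3.3125 − 0.9375 = 2.375, R_n = 42.656 kips/bolt. φR_n = 0.75 × (3×22.09 + 9×42.656) = 337.6 kips.
Block shear: shear path 2×[1.375+3×3.3125] = 2×11.3125 in, A_gv = 7.0703, A_nv = 2×(11.3125 − 3.5×1)×0.3125 = 4.8828 in²; tension across gage: (4.5 − 2×1)×0.3125 = 0.78125 in². R_n = min(0.6×65×4.8828, 0.6×50×7.0703) + 1.0×65×0.78125 = min(190.43, 212.11) + 50.781 = 241.21 kips. φR_n = 0.75 × 241.21 = 180.9 kips.
Tension rupture (net): A_n = (8.0625 − 3×1)×0.3125 = 1.582 in² (U = 1.0, A_e = A_n). φR_n = 0.75 × 65 × 1.582 = 77.1 kips.
Tension yield (gross): A_g = 8.0625×0.3125 = 2.5195 in². φR_n = 0.90 × 50 × 2.5195 = 113.4 kips.
Governing: min(368.0, 337.6, 180.9, 77.1, 113.4) = 77.1 kips → net-section rupture.

77.1 kips (net-section rupture governs)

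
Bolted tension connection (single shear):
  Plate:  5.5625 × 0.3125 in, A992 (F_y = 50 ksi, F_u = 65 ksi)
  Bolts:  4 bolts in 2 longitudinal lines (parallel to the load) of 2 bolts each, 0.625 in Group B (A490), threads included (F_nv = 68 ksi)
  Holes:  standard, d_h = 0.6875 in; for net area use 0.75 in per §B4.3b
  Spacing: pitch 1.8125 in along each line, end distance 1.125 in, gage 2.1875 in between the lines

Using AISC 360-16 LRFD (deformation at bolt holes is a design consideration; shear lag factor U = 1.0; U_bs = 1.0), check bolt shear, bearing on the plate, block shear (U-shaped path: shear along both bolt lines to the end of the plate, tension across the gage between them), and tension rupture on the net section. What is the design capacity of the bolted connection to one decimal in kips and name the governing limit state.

55.0 kips (block shear governs)

Bolt shear: A_b = π(0.625)²/4 = 0.3068 in². φR_n = 0.75 × 68 × 0.3068 × 4 × 1 = 62.6 kips.
Bearing (0.3125 in plate, F_u = 65 ksi): end bolts L_c = 1.125 − 0.6875/2 = 0.78125, R_n = min(1.2×0.78125×0.3125×65, 2.4×0.625×0.3125×65) = 19.043 kips/bolt; interior L_c = 1.8125 − 0.6875 = 1.125, R_n = 27.422 kips/bolt. φR_n = 0.75 × (2×19.043 + 2×27.422) = 69.7 kips.
Block shear: shear path 2×[1.125+1×1.8125] = 2×2.9375 in, A_gv = 1.8359, A_nv = 2×(2.9375 − 1.5×0.75)×0.3125 = 1.1328 in²; tension across gage: (2.1875 − 1×0.75)×0.3125 = 0.44922 in². R_n = min(0.6×65×1.1328, 0.6×50×1.8359) + 1.0×65×0.44922 = min(44.179, 55.077) + 29.199 = 73.378 kips. φR_n = 0.75 × 73.378 = 55.0 kips.
Tension rupture (net): A_n = (5.5625 − 2×0.75)×0.3125 = 1.2695 in² (U = 1.0, A_e = A_n). φR_n = 0.75 × 65 × 1.2695 = 61.9 kips.
Governing: min(62.6, 69.7, 55.0, 61.9) = 55.0 kips → block shear.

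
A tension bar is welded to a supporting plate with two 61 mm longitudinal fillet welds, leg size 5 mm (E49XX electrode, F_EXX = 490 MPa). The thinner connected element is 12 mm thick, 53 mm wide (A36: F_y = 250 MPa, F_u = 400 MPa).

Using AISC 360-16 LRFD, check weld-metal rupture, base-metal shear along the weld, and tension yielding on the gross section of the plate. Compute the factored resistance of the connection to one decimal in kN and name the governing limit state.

95.1 kN (weld metal governs)

Weld metal: throat = 0.707×5 = 3.535 mm, L = 2×61 = 122 mm. φR_n = 0.75 × 0.6 × 490 × 3.535 × 122 = 95.1 kN.
Base metal shear (12 mm plate): yield φR_n = 1.0×0.6×250×12×122 = 219.6 kN; rupture φR_n = 0.75×0.6×400×12×122 = 263.5 kN; take 219.6 kN (yield).
Tension yield (gross): A_g = 53×12 = 636 mm². φR_n = 0.90 × 250 × 636 = 143.1 kN.
Governing: min(95.1, 219.6, 143.1) = 95.1 kN → weld metal.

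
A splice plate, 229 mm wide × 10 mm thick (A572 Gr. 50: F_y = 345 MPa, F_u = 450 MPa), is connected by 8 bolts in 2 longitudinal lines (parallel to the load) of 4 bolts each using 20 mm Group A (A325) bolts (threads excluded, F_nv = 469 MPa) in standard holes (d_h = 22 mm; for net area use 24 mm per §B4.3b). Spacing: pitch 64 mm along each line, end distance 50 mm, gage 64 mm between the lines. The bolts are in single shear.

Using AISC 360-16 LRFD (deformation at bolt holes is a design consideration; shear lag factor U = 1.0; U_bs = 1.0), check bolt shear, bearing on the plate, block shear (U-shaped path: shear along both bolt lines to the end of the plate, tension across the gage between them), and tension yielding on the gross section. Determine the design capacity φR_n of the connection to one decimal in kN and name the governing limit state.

711.0 kN (gross-section yield governs)

Bolt shear: A_b = π(20)²/4 = 314.16 mm². φR_n = 0.75 × 469 × 314.16 × 8 × 1 = 884.0 kN.
Bearing (10 mm plate, F_u = 450 MPa): end bolts L_c = 50 − 22/2 = 39, R_n = min(1.2×39×10×450, 2.4×20×10×450) = 210.6 kN/bolt; interior L_c = 64 − 22 = 42, R_n = 216 kN/bolt. φR_n = 0.75 × (2×210.6 + 6×216) = 1287.9 kN.
Block shear: shear path 2×[50+3×64] = 2×242 mm, A_gv = 4840, A_nv = 2×(242 − 3.5×24)×10 = 3160 mm²; tension across gage: (64 − 1×24)×10 = 400 mm². R_n = min(0.6×450×3160, 0.6×345×4840) + 1.0×450×400 = min(853.2, 1001.9) + 180 = 1033.2 kN. φR_n = 0.75 × 1033.2 = 774.9 kN.
Tension yield (gross): A_g = 229×10 = 2290 mm². φR_n = 0.90 × 345 × 2290 = 711.0 kN.
Governing: min(884.0, 1287.9, 774.9, 711.0) = 711.0 kN → gross-section yield.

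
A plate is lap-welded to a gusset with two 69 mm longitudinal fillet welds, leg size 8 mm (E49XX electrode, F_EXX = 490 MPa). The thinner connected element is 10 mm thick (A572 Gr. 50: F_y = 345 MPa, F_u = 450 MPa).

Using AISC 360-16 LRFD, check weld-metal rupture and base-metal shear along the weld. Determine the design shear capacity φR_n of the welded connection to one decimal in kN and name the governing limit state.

Weld metal: throat = 0.707×8 = 5.656 mm, L = 2×69 = 138 mm. φR_n = 0.75 × 0.6 × 490 × 5.656 × 138 = 172.1 kN.
Base metal shear (10 mm plate): yield φR_n = 1.0×0.6×345×10×138 = 285.7 kN; rupture φR_n = 0.75×0.6×450×10×138 = 279.5 kN; take 279.5 kN (rupture).
Governing: min(172.1, 279.5) = 172.1 kN → weld metal.

172.1 kN (weld metal governs)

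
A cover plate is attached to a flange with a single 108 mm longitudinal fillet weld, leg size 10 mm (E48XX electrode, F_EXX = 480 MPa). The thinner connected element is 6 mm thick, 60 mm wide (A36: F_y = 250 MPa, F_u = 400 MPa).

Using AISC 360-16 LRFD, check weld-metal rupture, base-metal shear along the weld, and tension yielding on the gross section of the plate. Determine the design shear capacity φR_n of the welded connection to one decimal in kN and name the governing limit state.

81.0 kN (gross-section yield governs)

Weld metal: throat = 0.707×10 = 7.07 mm, L = 108 mm. φR_n = 0.75 × 0.6 × 480 × 7.07 × 108 = 164.9 kN.
Base metal shear (6 mm plate): yield φR_n = 1.0×0.6×250×6×108 = 97.2 kN; rupture φR_n = 0.75×0.6×400×6×108 = 116.6 kN; take 97.2 kN (yield).
Tension yield (gross): A_g = 60×6 = 360 mm². φR_n = 0.90 × 250 × 360 = 81.0 kN.
Governing: min(164.9, 97.2, 81.0) = 81.0 kN → gross-section yield.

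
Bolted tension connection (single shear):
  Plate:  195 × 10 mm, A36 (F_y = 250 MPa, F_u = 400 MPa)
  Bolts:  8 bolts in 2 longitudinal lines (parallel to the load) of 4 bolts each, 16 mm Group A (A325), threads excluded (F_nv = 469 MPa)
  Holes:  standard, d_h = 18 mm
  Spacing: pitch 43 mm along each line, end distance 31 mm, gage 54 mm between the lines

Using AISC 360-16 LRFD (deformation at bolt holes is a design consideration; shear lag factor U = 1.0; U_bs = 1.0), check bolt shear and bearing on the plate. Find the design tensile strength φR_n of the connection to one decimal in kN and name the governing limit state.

Bolt shear: A_b = π(16)²/4 = 201.06 mm². φR_n = 0.75 × 469 × 201.06 × 8 × 1 = 565.8 kN.
Bearing (10 mm plate, F_u = 400 MPa): end bolts L_c = 31 − 18/2 = 22, R_n = min(1.2×22×10×400, 2.4×16×10×400) = 105.6 kN/bolt; interior L_c = 43 − 18 = 25, R_n = 120 kN/bolt. φR_n = 0.75 × (2×105.6 + 6×120) = 698.4 kN.
Governing: min(565.8, 698.4) = 565.8 kN → bolt shear.

565.8 kN (bolt shear governs)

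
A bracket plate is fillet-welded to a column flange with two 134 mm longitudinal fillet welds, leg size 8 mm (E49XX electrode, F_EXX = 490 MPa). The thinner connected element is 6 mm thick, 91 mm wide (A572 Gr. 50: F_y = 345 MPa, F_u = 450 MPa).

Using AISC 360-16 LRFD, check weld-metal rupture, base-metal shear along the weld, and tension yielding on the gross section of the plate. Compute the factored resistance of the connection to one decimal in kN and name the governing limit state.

169.5 kN (gross-section yield governs)

Weld metal: throat = 0.707×8 = 5.656 mm, L = 2×134 = 268 mm. φR_n = 0.75 × 0.6 × 490 × 5.656 × 268 = 334.2 kN.
Base metal shear (6 mm plate): yield φR_n = 1.0×0.6×345×6×268 = 332.9 kN; rupture φR_n = 0.75×0.6×450×6×268 = 325.6 kN; take 325.6 kN (rupture).
Tension yield (gross): A_g = 91×6 = 546 mm². φR_n = 0.90 × 345 × 546 = 169.5 kN.
Governing: min(334.2, 325.6, 169.5) = 169.5 kN → gross-section yield.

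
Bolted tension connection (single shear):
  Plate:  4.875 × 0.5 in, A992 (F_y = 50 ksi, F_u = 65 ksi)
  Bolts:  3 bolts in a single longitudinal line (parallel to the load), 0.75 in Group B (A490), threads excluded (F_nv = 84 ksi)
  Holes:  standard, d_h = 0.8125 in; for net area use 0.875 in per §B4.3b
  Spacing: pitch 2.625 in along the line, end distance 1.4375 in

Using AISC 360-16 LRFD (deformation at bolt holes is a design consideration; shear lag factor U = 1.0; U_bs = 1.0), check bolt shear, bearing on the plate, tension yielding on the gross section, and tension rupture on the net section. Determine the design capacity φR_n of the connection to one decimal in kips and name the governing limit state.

83.5 kips (bolt shear governs)

Bolt shear: A_b = π(0.75)²/4 = 0.44179 in². φR_n = 0.75 × 84 × 0.44179 × 3 × 1 = 83.5 kips.
Bearing (0.5 in plate, F_u = 65 ksi): end bolts L_c = 1.4375 − 0.8125/2 = 1.03125, R_n = min(1.2×1.03125×0.5×65, 2.4×0.75×0.5×65) = 40.219 kips/bolt; interior L_c = 2.625 − 0.8125 = 1.8125, R_n = 58.5 kips/bolt. φR_n = 0.75 × (1×40.219 + 2×58.5) = 117.9 kips.
Tension yield (gross): A_g = 4.875×0.5 = 2.4375 in². φR_n = 0.90 × 50 × 2.4375 = 109.7 kips.
Tension rupture (net): A_n = (4.875 − 1×0.875)×0.5 = 2 in² (U = 1.0, A_e = A_n). φR_n = 0.75 × 65 × 2 = 97.5 kips.
Governing: min(83.5, 117.9, 109.7, 97.5) = 83.5 kips → bolt shear.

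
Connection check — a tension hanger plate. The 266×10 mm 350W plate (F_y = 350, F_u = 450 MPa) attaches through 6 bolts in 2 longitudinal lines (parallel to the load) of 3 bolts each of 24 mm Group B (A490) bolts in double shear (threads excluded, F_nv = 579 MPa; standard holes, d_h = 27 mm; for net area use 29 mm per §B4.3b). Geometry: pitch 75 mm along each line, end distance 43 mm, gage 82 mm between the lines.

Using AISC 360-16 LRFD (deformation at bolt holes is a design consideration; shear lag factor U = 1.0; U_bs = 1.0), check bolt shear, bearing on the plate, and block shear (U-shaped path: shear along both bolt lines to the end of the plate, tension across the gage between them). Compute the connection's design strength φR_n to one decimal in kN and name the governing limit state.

666.9 kN (block shear governs)

Bolt shear: A_b = π(24)²/4 = 452.39 mm². φR_n = 0.75 × 579 × 452.39 × 6 × 2 = 2357.4 kN.
Bearing (10 mm plate, F_u = 450 MPa): end bolts L_c = 43 − 27/2 = 29.5, R_n = min(1.2×29.5×10×450, 2.4×24×10×450) = 159.3 kN/bolt; interior L_c = 75 − 27 = 48, R_n = 259.2 kN/bolt. φR_n = 0.75 × (2×159.3 + 4×259.2) = 1016.6 kN.
Block shear: shear path 2×[43+2×75] = 2×193 mm, A_gv = 3860, A_nv = 2×(193 − 2.5×29)×10 = 2410 mm²; tension across gage: (82 − 1×29)×10 = 530 mm². R_n = min(0.6×450×2410, 0.6×350×3860) + 1.0×450×530 = min(650.7, 810.6) + 238.5 = 889.2 kN. φR_n = 0.75 × 889.2 = 666.9 kN.
Governing: min(2357.4, 1016.6, 666.9) = 666.9 kN → block shear.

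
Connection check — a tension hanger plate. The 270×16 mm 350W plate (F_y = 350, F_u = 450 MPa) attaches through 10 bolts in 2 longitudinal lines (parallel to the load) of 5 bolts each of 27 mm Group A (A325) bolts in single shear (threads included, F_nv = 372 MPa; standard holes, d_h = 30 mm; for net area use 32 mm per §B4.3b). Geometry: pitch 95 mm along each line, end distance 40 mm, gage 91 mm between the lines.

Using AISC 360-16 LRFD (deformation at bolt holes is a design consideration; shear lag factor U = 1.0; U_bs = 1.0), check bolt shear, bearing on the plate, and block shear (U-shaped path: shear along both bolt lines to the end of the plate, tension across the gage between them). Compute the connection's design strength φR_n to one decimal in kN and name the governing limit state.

1597.4 kN (bolt shear governs)

Bolt shear: A_b = π(27)²/4 = 572.56 mm². φR_n = 0.75 × 372 × 572.56 × 10 × 1 = 1597.4 kN.
Bearing (16 mm plate, F_u = 450 MPa): end bolts L_c = 40 − 30/2 = 25, R_n = min(1.2×25×16×450, 2.4×27×16×450) = 216 kN/bolt; interior L_c = 95 − 30 = 65, R_n = 466.56 kN/bolt. φR_n = 0.75 × (2×216 + 8×466.56) = 3123.4 kN.
Block shear: shear path 2×[40+4×95] = 2×420 mm, A_gv = 13440, A_nv = 2×(420 − 4.5×32)×16 = 8832 mm²; tension across gage: (91 − 1×32)×16 = 944 mm². R_n = min(0.6×450×8832, 0.6×350×13440) + 1.0×450×944 = min(2384.6, 2822.4) + 424.8 = 2809.4 kN. φR_n = 0.75 × 2809.4 = 2107.1 kN.
Governing: min(1597.4, 3123.4, 2107.1) = 1597.4 kN → bolt shear.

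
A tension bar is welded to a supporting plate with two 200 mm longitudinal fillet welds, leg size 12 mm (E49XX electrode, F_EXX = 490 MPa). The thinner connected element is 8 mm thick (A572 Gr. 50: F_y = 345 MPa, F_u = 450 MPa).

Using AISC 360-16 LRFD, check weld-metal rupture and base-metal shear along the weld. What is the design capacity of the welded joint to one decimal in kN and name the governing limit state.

648.0 kN (base-metal shear governs)

Weld metal: throat = 0.707×12 = 8.484 mm, L = 2×200 = 400 mm. φR_n = 0.75 × 0.6 × 490 × 8.484 × 400 = 748.3 kN.
Base metal shear (8 mm plate): yield φR_n = 1.0×0.6×345×8×400 = 662.4 kN; rupture φR_n = 0.75×0.6×450×8×400 = 648.0 kN; take 648.0 kN (rupture).
Governing: min(748.3, 648.0) = 648.0 kN → base-metal shear.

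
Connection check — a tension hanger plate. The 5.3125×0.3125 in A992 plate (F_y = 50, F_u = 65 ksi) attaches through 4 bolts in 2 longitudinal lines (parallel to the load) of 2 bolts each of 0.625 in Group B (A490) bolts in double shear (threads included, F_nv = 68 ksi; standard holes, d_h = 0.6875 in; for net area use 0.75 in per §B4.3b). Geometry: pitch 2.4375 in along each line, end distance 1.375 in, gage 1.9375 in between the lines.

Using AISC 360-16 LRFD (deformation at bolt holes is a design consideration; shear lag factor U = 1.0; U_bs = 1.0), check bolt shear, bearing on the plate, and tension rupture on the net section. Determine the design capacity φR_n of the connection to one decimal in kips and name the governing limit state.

Bolt shear: A_b = π(0.625)²/4 = 0.3068 in². φR_n = 0.75 × 68 × 0.3068 × 4 × 2 = 125.2 kips.
Bearing (0.3125 in plate, F_u = 65 ksi): end bolts L_c = 1.375 − 0.6875/2 = 1.03125, R_n = min(1.2×1.03125×0.3125×65, 2.4×0.625×0.3125×65) = 25.137 kips/bolt; interior L_c = 2.4375 − 0.6875 = 1.75, R_n = 30.469 kips/bolt. φR_n = 0.75 × (2×25.137 + 2×30.469) = 83.4 kips.
Tension rupture (net): A_n = (5.3125 − 2×0.75)×0.3125 = 1.1914 in² (U = 1.0, A_e = A_n). φR_n = 0.75 × 65 × 1.1914 = 58.1 kips.
Governing: min(125.2, 83.4, 58.1) = 58.1 kips → net-section rupture.

58.1 kips (net-section rupture governs)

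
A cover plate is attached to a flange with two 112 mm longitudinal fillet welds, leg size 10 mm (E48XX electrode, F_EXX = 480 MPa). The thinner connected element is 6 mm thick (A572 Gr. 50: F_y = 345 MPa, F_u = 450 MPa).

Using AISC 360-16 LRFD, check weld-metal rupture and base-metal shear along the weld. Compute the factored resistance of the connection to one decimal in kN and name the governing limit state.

272.2 kN (base-metal shear governs)

Weld metal: throat = 0.707×10 = 7.07 mm, L = 2×112 = 224 mm. φR_n = 0.75 × 0.6 × 480 × 7.07 × 224 = 342.1 kN.
Base metal shear (6 mm plate): yield φR_n = 1.0×0.6×345×6×224 = 278.2 kN; rupture φR_n = 0.75×0.6×450×6×224 = 272.2 kN; take 272.2 kN (rupture).
Governing: min(342.1, 272.2) = 272.2 kN → base-metal shear.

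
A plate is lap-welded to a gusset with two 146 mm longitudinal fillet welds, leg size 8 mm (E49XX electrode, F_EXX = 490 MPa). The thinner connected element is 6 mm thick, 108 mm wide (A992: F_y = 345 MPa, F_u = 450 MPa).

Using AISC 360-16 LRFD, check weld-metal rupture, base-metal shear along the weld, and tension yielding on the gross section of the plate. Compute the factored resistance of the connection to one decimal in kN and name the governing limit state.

201.2 kN (gross-section yield governs)

Weld metal: throat = 0.707×8 = 5.656 mm, L = 2×146 = 292 mm. φR_n = 0.75 × 0.6 × 490 × 5.656 × 292 = 364.2 kN.
Base metal shear (6 mm plate): yield φR_n = 1.0×0.6×345×6×292 = 362.7 kN; rupture φR_n = 0.75×0.6×450×6×292 = 354.8 kN; take 354.8 kN (rupture).
Tension yield (gross): A_g = 108×6 = 648 mm². φR_n = 0.90 × 345 × 648 = 201.2 kN.
Governing: min(364.2, 354.8, 201.2) = 201.2 kN → gross-section yield.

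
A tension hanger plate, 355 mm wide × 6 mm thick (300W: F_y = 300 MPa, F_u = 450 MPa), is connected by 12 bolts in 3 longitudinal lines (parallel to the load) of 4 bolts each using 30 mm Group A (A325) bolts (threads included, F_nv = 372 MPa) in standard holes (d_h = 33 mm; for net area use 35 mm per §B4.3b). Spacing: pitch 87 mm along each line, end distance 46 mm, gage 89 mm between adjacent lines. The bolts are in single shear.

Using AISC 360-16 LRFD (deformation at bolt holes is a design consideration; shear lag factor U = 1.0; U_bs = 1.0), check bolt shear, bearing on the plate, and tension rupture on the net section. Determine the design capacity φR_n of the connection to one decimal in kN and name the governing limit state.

Bolt shear: A_b = π(30)²/4 = 706.86 mm². φR_n = 0.75 × 372 × 706.86 × 12 × 1 = 2366.6 kN.
Bearing (6 mm plate, F_u = 450 MPa): end bolts L_c = 46 − 33/2 = 29.5, R_n = min(1.2×29.5×6×450, 2.4×30×6×450) = 95.58 kN/bolt; interior L_c = 87 − 33 = 54, R_n = 174.96 kN/bolt. φR_n = 0.75 × (3×95.58 + 9×174.96) = 1396.0 kN.
Tension rupture (net): A_n = (355 − 3×35)×6 = 1500 mm² (U = 1.0, A_e = A_n). φR_n = 0.75 × 450 × 1500 = 506.3 kN.
Governing: min(2366.6, 1396.0, 506.3) = 506.3 kN → net-section rupture.

506.3 kN (net-section rupture governs)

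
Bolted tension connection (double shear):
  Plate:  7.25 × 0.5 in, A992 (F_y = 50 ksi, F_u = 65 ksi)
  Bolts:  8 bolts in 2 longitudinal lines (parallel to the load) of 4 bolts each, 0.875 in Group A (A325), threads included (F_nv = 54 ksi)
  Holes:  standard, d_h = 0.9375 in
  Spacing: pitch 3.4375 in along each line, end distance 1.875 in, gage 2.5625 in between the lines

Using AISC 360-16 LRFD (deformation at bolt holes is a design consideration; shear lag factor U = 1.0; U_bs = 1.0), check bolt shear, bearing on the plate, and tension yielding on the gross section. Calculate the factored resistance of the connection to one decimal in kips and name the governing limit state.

Bolt shear: A_b = π(0.875)²/4 = 0.60132 in². φR_n = 0.75 × 54 × 0.60132 × 8 × 2 = 389.7 kips.
Bearing (0.5 in plate, F_u = 65 ksi): end bolts L_c = 1.875 − 0.9375/2 = 1.40625, R_n = min(1.2×1.40625×0.5×65, 2.4×0.875×0.5×65) = 54.844 kips/bolt; interior L_c = 3.4375 − 0.9375 = 2.5, R_n = 68.25 kips/bolt. φR_n = 0.75 × (2×54.844 + 6×68.25) = 389.4 kips.
Tension yield (gross): A_g = 7.25×0.5 = 3.625 in². φR_n = 0.90 × 50 × 3.625 = 163.1 kips.
Governing: min(389.7, 389.4, 163.1) = 163.1 kips → gross-section yield.

163.1 kips (gross-section yield governs)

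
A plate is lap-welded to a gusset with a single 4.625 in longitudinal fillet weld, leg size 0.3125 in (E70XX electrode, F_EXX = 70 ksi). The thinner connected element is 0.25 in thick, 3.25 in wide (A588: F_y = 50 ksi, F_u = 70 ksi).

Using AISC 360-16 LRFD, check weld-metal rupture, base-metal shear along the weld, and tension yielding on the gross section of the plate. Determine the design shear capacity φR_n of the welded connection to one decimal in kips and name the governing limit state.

Weld metal: throat = 0.707×0.3125 = 0.22094 in, L = 4.625 in. φR_n = 0.75 × 0.6 × 70 × 0.22094 × 4.625 = 32.2 kips.
Base metal shear (0.25 in plate): yield φR_n = 1.0×0.6×50×0.25×4.625 = 34.7 kips; rupture φR_n = 0.75×0.6×70×0.25×4.625 = 36.4 kips; take 34.7 kips (yield).
Tension yield (gross): A_g = 3.25×0.25 = 0.8125 in². φR_n = 0.90 × 50 × 0.8125 = 36.6 kips.
Governing: min(32.2, 34.7, 36.6) = 32.2 kips → weld metal.

32.2 kips (weld metal governs)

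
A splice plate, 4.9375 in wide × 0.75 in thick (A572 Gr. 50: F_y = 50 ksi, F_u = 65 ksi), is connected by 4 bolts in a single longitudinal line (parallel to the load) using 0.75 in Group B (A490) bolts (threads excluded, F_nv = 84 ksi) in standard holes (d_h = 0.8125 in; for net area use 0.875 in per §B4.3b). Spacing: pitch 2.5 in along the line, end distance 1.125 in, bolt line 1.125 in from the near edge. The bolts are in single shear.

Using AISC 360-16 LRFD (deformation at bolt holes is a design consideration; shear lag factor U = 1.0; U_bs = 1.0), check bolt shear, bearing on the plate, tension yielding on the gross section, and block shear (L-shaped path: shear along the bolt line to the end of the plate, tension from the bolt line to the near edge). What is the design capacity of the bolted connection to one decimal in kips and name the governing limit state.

Bolt shear: A_b = π(0.75)²/4 = 0.44179 in². φR_n = 0.75 × 84 × 0.44179 × 4 × 1 = 111.3 kips.
Bearing (0.75 in plate, F_u = 65 ksi): end bolts L_c = 1.125 − 0.8125/2 = 0.71875, R_n = min(1.2×0.71875×0.75×65, 2.4×0.75×0.75×65) = 42.047 kips/bolt; interior L_c = 2.5 − 0.8125 = 1.6875, R_n = 87.75 kips/bolt. φR_n = 0.75 × (1×42.047 + 3×87.75) = 229.0 kips.
Tension yield (gross): A_g = 4.9375×0.75 = 3.7031 in². φR_n = 0.90 × 50 × 3.7031 = 166.6 kips.
Block shear: shear path 1×[1.125+3×2.5] = 1×8.625 in, A_gv = 6.4688, A_nv = 1×(8.625 − 3.5×0.875)×0.75 = 4.1719 in²; tension to near edge: (1.125 − 0.5×0.875)×0.75 = 0.51563 in². R_n = min(0.6×65×4.1719, 0.6×50×6.4688) + 1.0×65×0.51563 = min(162.7, 194.06) + 33.516 = 196.22 kips. φR_n = 0.75 × 196.22 = 147.2 kips.
Governing: min(111.3, 229.0, 166.6, 147.2) = 111.3 kips → bolt shear.

111.3 kips (bolt shear governs)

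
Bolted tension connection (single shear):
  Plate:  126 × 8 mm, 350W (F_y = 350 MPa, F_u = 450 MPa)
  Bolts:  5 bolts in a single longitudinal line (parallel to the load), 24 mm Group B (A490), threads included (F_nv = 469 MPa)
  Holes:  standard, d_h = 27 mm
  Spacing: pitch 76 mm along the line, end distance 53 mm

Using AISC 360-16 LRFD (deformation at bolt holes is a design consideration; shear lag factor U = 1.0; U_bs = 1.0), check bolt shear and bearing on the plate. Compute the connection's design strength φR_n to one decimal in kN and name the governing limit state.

Bolt shear: A_b = π(24)²/4 = 452.39 mm². φR_n = 0.75 × 469 × 452.39 × 5 × 1 = 795.6 kN.
Bearing (8 mm plate, F_u = 450 MPa): end bolts L_c = 53 − 27/2 = 39.5, R_n = min(1.2×39.5×8×450, 2.4×24×8×450) = 170.64 kN/bolt; interior L_c = 76 − 27 = 49, R_n = 207.36 kN/bolt. φR_n = 0.75 × (1×170.64 + 4×207.36) = 750.1 kN.
Governing: min(795.6, 750.1) = 750.1 kN → bearing.

750.1 kN (bearing governs)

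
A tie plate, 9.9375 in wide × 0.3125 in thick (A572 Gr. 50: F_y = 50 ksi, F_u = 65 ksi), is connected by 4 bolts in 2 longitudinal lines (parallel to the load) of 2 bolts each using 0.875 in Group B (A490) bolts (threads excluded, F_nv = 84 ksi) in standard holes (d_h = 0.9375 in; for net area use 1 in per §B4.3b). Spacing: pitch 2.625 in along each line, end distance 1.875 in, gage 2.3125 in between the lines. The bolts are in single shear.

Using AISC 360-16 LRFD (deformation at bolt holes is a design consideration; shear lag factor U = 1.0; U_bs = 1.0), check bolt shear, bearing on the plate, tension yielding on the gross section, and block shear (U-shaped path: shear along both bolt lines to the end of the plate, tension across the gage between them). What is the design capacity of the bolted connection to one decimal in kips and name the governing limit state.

Bolt shear: A_b = π(0.875)²/4 = 0.60132 in². φR_n = 0.75 × 84 × 0.60132 × 4 × 1 = 151.5 kips.
Bearing (0.3125 in plate, F_u = 65 ksi): end bolts L_c = 1.875 − 0.9375/2 = 1.40625, R_n = min(1.2×1.40625×0.3125×65, 2.4×0.875×0.3125×65) = 34.277 kips/bolt; interior L_c = 2.625 − 0.9375 = 1.6875, R_n = 41.133 kips/bolt. φR_n = 0.75 × (2×34.277 + 2×41.133) = 113.1 kips.
Tension yield (gross): A_g = 9.9375×0.3125 = 3.1055 in². φR_n = 0.90 × 50 × 3.1055 = 139.7 kips.
Block shear: shear path 2×[1.875+1×2.625] = 2×4.5 in, A_gv = 2.8125, A_nv = 2×(4.5 − 1.5×1)×0.3125 = 1.875 in²; tension across gage: (2.3125 − 1×1)×0.3125 = 0.41016 in². R_n = min(0.6×65×1.875, 0.6×50×2.8125) + 1.0×65×0.41016 = min(73.125, 84.375) + 26.66 = 99.785 kips. φR_n = 0.75 × 99.785 = 74.8 kips.
Governing: min(151.5, 113.1, 139.7, 74.8) = 74.8 kips → block shear.

74.8 kips (block shear governs)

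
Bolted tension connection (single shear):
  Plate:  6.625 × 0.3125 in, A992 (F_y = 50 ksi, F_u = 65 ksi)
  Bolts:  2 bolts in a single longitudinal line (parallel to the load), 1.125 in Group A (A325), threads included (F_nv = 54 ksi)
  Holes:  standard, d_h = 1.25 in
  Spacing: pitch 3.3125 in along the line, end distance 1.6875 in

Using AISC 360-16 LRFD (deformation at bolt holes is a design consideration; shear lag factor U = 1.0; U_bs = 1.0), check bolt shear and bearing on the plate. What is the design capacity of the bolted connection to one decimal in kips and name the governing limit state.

Bolt shear: A_b = π(1.125)²/4 = 0.99402 in². φR_n = 0.75 × 54 × 0.99402 × 2 × 1 = 80.5 kips.
Bearing (0.3125 in plate, F_u = 65 ksi): end bolts L_c = 1.6875 − 1.25/2 = 1.0625, R_n = min(1.2×1.0625×0.3125×65, 2.4×1.125×0.3125×65) = 25.898 kips/bolt; interior L_c = 3.3125 − 1.25 = 2.0625, R_n = 50.273 kips/bolt. φR_n = 0.75 × (1×25.898 + 1×50.273) = 57.1 kips.
Governing: min(80.5, 57.1) = 57.1 kips → bearing.

57.1 kips (bearing governs)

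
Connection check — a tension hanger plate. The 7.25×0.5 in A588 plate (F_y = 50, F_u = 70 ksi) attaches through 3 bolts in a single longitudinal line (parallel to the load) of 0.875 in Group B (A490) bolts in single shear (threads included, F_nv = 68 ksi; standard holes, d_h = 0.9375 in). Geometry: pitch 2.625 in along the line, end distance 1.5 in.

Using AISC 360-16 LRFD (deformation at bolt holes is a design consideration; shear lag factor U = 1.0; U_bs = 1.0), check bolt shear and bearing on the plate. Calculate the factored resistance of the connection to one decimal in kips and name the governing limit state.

92.0 kips (bolt shear governs)

Bolt shear: A_b = π(0.875)²/4 = 0.60132 in². φR_n = 0.75 × 68 × 0.60132 × 3 × 1 = 92.0 kips.
Bearing (0.5 in plate, F_u = 70 ksi): end bolts L_c = 1.5 − 0.9375/2 = 1.03125, R_n = min(1.2×1.03125×0.5×70, 2.4×0.875×0.5×70) = 43.313 kips/bolt; interior L_c = 2.625 − 0.9375 = 1.6875, R_n = 70.875 kips/bolt. φR_n = 0.75 × (1×43.313 + 2×70.875) = 138.8 kips.
Governing: min(92.0, 138.8) = 92.0 kips → bolt shear.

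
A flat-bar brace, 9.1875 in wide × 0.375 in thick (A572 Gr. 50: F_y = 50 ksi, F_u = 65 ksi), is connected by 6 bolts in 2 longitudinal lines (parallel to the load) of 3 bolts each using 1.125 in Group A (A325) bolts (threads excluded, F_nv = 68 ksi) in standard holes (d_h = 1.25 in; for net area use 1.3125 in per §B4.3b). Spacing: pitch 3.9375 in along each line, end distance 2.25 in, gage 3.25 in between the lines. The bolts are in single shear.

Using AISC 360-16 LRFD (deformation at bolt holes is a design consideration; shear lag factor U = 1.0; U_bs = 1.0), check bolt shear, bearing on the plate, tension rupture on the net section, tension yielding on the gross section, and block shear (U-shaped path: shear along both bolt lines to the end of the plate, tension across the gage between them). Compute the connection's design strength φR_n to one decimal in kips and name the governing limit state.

Bolt shear: A_b = π(1.125)²/4 = 0.99402 in². φR_n = 0.75 × 68 × 0.99402 × 6 × 1 = 304.2 kips.
Bearing (0.375 in plate, F_u = 65 ksi): end bolts L_c = 2.25 − 1.25/2 = 1.625, R_n = min(1.2×1.625×0.375×65, 2.4×1.125×0.375×65) = 47.531 kips/bolt; interior L_c = 3.9375 − 1.25 = 2.6875, R_n = 65.813 kips/bolt. φR_n = 0.75 × (2×47.531 + 4×65.813) = 268.7 kips.
Tension rupture (net): A_n = (9.1875 − 2×1.3125)×0.375 = 2.4609 in² (U = 1.0, A_e = A_n). φR_n = 0.75 × 65 × 2.4609 = 120.0 kips.
Tension yield (gross): A_g = 9.1875×0.375 = 3.4453 in². φR_n = 0.90 × 50 × 3.4453 = 155.0 kips.
Block shear: shear path 2×[2.25+2×3.9375] = 2×10.125 in, A_gv = 7.5938, A_nv = 2×(10.125 − 2.5×1.3125)×0.375 = 5.1328 in²; tension across gage: (3.25 − 1×1.3125)×0.375 = 0.72656 in². R_n = min(0.6×65×5.1328, 0.6×50×7.5938) + 1.0×65×0.72656 = min(200.18, 227.81) + 47.226 = 247.41 kips. φR_n = 0.75 × 247.41 = 185.6 kips.
Governing: min(304.2, 268.7, 120.0, 155.0, 185.6) = 120.0 kips → net-section rupture.

120.0 kips (net-section rupture governs)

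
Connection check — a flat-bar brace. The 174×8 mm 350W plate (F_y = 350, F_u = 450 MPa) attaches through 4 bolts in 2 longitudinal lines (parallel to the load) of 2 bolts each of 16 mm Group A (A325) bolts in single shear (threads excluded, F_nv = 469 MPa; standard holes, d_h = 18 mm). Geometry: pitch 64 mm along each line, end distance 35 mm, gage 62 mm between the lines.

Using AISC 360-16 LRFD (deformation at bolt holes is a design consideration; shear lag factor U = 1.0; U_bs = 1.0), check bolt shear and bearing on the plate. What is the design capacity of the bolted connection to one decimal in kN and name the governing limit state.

Bolt shear: A_b = π(16)²/4 = 201.06 mm². φR_n = 0.75 × 469 × 201.06 × 4 × 1 = 282.9 kN.
Bearing (8 mm plate, F_u = 450 MPa): end bolts L_c = 35 − 18/2 = 26, R_n = min(1.2×26×8×450, 2.4×16×8×450) = 112.32 kN/bolt; interior L_c = 64 − 18 = 46, R_n = 138.24 kN/bolt. φR_n = 0.75 × (2×112.32 + 2×138.24) = 375.8 kN.
Governing: min(282.9, 375.8) = 282.9 kN → bolt shear.

282.9 kN (bolt shear governs)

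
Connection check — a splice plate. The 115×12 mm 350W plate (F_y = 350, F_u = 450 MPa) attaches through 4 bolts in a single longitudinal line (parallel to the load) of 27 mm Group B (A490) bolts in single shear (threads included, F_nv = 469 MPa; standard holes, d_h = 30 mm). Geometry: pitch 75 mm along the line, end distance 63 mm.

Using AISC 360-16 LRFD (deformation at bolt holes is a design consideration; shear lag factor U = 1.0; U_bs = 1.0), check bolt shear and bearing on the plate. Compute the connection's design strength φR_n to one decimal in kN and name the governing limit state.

805.6 kN (bolt shear governs)

Bolt shear: A_b = π(27)²/4 = 572.56 mm². φR_n = 0.75 × 469 × 572.56 × 4 × 1 = 805.6 kN.
Bearing (12 mm plate, F_u = 450 MPa): end bolts L_c = 63 − 30/2 = 48, R_n = min(1.2×48×12×450, 2.4×27×12×450) = 311.04 kN/bolt; interior L_c = 75 − 30 = 45, R_n = 291.6 kN/bolt. φR_n = 0.75 × (1×311.04 + 3×291.6) = 889.4 kN.
Governing: min(805.6, 889.4) = 805.6 kN → bolt shear.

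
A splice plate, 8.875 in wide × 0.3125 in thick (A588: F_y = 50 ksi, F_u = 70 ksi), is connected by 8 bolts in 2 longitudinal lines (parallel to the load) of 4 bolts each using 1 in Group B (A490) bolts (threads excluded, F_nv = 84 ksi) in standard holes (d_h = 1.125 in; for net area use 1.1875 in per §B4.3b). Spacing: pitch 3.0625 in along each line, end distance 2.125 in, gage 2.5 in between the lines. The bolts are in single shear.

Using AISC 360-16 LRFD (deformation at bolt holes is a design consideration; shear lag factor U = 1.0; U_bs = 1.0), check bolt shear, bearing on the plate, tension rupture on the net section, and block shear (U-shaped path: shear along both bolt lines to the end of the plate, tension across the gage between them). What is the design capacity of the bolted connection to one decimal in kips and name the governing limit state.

Bolt shear: A_b = π(1)²/4 = 0.7854 in². φR_n = 0.75 × 84 × 0.7854 × 8 × 1 = 395.8 kips.
Bearing (0.3125 in plate, F_u = 70 ksi): end bolts L_c = 2.125 − 1.125/2 = 1.5625, R_n = min(1.2×1.5625×0.3125×70, 2.4×1×0.3125×70) = 41.016 kips/bolt; interior L_c = 3.0625 − 1.125 = 1.9375, R_n = 50.859 kips/bolt. φR_n = 0.75 × (2×41.016 + 6×50.859) = 290.4 kips.
Tension rupture (net): A_n = (8.875 − 2×1.1875)×0.3125 = 2.0313 in² (U = 1.0, A_e = A_n). φR_n = 0.75 × 70 × 2.0313 = 106.6 kips.
Block shear: shear path 2×[2.125+3×3.0625] = 2×11.3125 in, A_gv = 7.0703, A_nv = 2×(11.3125 − 3.5×1.1875)×0.3125 = 4.4727 in²; tension across gage: (2.5 − 1×1.1875)×0.3125 = 0.41016 in². R_n = min(0.6×70×4.4727, 0.6×50×7.0703) + 1.0×70×0.41016 = min(187.85, 212.11) + 28.711 = 216.56 kips. φR_n = 0.75 × 216.56 = 162.4 kips.
Governing: min(395.8, 290.4, 106.6, 162.4) = 106.6 kips → net-section rupture.

106.6 kips (net-section rupture governs)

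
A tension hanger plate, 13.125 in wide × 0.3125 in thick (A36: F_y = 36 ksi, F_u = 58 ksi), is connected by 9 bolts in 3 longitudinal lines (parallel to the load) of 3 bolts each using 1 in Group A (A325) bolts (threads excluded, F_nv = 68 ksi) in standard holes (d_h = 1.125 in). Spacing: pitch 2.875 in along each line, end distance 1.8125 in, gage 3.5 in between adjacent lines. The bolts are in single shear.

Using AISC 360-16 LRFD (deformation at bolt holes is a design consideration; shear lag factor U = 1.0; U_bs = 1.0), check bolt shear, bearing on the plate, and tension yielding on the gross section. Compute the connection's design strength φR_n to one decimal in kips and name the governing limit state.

Bolt shear: A_b = π(1)²/4 = 0.7854 in². φR_n = 0.75 × 68 × 0.7854 × 9 × 1 = 360.5 kips.
Bearing (0.3125 in plate, F_u = 58 ksi): end bolts L_c = 1.8125 − 1.125/2 = 1.25, R_n = min(1.2×1.25×0.3125×58, 2.4×1×0.3125×58) = 27.188 kips/bolt; interior L_c = 2.875 − 1.125 = 1.75, R_n = 38.063 kips/bolt. φR_n = 0.75 × (3×27.188 + 6×38.063) = 232.5 kips.
Tension yield (gross): A_g = 13.125×0.3125 = 4.1016 in². φR_n = 0.90 × 36 × 4.1016 = 132.9 kips.
Governing: min(360.5, 232.5, 132.9) = 132.9 kips → gross-section yield.

132.9 kips (gross-section yield governs)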